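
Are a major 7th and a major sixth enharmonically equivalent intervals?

A major seventh spans 11 semitones; a major sixth spans 9.
The spans differ, so they are not enharmonic equivalents.

No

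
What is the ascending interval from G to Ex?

doubly augmented sixth

The letter names run G→E, a span of 5 letter steps, so the interval is some kind of sixth.
G to E## is 11 semitones. A major sixth is 9, so 11 makes it doubly augmented.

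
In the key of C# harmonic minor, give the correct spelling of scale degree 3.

E

Degree 3 takes the letter 2 steps above C, which is E.
In harmonic minor, degree 3 sits 3 semitones above the tonic. C# + 3 semitones is pitch class 4, spelled on E as E.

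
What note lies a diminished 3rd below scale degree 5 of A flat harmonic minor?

C#

Scale degree 5 of Ab harmonic minor is Eb.
A diminished third (2 semitones) below Eb lands on the letter C, giving C#.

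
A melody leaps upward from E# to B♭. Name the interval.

doubly diminished fifth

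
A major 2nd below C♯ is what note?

B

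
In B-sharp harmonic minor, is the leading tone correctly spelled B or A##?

Each scale degree takes a distinct letter name. Degree 7 of a scale on B must use the letter A.
A## and B are enharmonically the same pitch, but only A## uses the letter A, so it is the correct spelling here.

A##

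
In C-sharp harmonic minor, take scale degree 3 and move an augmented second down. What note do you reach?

Db

Scale degree 3 of C# harmonic minor is E.
An augmented second (3 semitones) below E lands on the letter D, giving Db.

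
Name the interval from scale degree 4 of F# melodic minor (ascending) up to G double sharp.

Scale degree 4 of F# melodic minor (ascending) is B.
B up to G##: letters B→G make it a sixth; 10 semitones makes it augmented.

augmented sixth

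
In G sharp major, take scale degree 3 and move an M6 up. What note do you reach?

Scale degree 3 of G# major is B#.
A major sixth (9 semitones) above B# lands on the letter G, giving G##.

G##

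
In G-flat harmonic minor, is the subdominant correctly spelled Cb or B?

Cb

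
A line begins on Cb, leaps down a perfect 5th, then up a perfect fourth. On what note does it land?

Bbb

A perfect fifth down from Cb is Fb (letter F, 7 semitones down).
A perfect fourth up from Fb is Bbb (letter B, 5 semitones up).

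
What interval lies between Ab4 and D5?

Counting letters A–B–C–D gives a fourth.
Ab→D = 6 semitones, 1 wider than the perfect fourth (5), so augmented.

augmented fourth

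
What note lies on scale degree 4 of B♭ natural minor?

The Bb natural minor scale runs Bb C Db Eb F Gb Ab.
Degree 4 is Eb.

Eb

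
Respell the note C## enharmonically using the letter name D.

D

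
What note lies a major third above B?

A third above B lands on the letter D.
A major third spans 4 semitones, so B moves to pitch class 3. On the letter D that is D#.

D#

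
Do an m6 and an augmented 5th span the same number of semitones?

A minor sixth spans 8 semitones; an augmented fifth spans 8.
They are enharmonically equivalent.

Yes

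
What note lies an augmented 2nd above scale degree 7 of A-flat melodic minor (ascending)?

A#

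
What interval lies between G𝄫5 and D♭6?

Counting letters G–A–B–C–D gives a fifth.
Gbb→Db = 8 semitones, 1 wider than the perfect fifth (7), so augmented.

augmented fifth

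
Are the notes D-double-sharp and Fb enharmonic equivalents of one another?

Yes

D## = pitch class 4 and Fb = pitch class 4 — the same pitch class, so they are enharmonic equivalents.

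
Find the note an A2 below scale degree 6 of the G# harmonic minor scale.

Scale degree 6 of G# harmonic minor is E.
An augmented second (3 semitones) below E lands on the letter D, giving Db.

Db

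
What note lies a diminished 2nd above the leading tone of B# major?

The leading tone of B# major is A##.
A diminished second (0 semitones) above A## lands on the letter B, giving B.

B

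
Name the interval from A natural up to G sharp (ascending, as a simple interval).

major seventh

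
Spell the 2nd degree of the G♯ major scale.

A#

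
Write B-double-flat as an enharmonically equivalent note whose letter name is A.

A

Plain A sits at the same pitch as Bbb, so on the letter A the same pitch needs a natural: A.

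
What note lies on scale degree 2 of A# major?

B#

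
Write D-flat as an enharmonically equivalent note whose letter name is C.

Plain C sits 1 semitone below Db, so on the letter C the same pitch needs a sharp: C#.

C#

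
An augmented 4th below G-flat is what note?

Dbb

G down a perfect fourth is D, so the target letter is D.
From Gb, an augmented fourth is 6 semitones down: Dbb.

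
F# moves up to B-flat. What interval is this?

diminished fourth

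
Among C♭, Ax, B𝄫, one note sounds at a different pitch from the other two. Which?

Bbb

In 12-tone equal temperament, enharmonic equivalents share a pitch class. Cb is pitch class 11; A## is pitch class 11; Bbb is pitch class 9.
Cb and A## share pitch class 11, while Bbb is pitch class 9.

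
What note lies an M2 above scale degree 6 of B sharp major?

Scale degree 6 of B# major is G##.
A major second (2 semitones) above G## lands on the letter A, giving A##.

A##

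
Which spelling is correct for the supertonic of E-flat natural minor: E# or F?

F

Each scale degree takes a distinct letter name. Degree 2 of a scale on E must use the letter F.
F and E# are enharmonically the same pitch, but only F uses the letter F, so it is the correct spelling here.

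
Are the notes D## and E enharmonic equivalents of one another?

D## is pitch class 4; E is pitch class 4.
All spellings map to pitch class 4, so they are enharmonically equivalent.

Yes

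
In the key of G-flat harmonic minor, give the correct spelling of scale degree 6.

The Gb harmonic minor scale runs Gb Ab Bbb Cb Db Ebb F.
Degree 6 is Ebb.

Ebb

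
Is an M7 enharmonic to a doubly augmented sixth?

Yes

A major seventh spans 11 semitones; a doubly augmented sixth spans 11.
They are enharmonically equivalent.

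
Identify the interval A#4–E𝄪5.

augmented fifth

Counting letters A–B–C–D–E gives a fifth.
A#→E## = 8 semitones, 1 wider than the perfect fifth (7), so augmented.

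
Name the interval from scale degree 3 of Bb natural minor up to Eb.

major second

Scale degree 3 of Bb natural minor is Db.
Db up to Eb: letters D→E make it a second; 2 semitones makes it major.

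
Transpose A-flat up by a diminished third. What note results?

A up a major third is C#, so the target letter is C.
From Ab, a diminished third is 2 semitones up: Cbb.

Cbb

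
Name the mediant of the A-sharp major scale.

C##

The A# major scale runs A# B# C## D# E# F## G##.
Degree 3 is C##.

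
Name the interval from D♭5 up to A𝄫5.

The letter names run D→A, a span of 4 letter steps, so the interval is some kind of fifth.
Db to Abb is 6 semitones. A perfect fifth is 7, so 6 makes it diminished.

diminished fifth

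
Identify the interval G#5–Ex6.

augmented sixth

The letter names run G→E, a span of 5 letter steps, so the interval is some kind of sixth.
G# to E## is 10 semitones. A major sixth is 9, so 10 makes it augmented.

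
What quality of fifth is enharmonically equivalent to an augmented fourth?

An augmented fourth spans 6 semitones.
A fifth spanning 6 semitones is diminished (the perfect fifth is 7).

diminished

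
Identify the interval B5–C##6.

The letter names run B→C, a span of 1 letter step, so the interval is some kind of second.
B to C## is 3 semitones. A major second is 2, so 3 makes it augmented.

augmented second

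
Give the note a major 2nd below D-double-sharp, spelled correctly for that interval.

D down a major second is C, so the target letter is C.
From D##, a major second is 2 semitones down: C##.

C##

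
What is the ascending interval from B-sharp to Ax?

major seventh

Counting letters B–C–D–E–F–G–A gives a seventh.
B#→A## = 11 semitones, exactly the major seventh.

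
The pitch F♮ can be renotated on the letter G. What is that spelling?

Gbb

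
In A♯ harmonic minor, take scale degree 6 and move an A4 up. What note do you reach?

Scale degree 6 of A# harmonic minor is F#.
An augmented fourth (6 semitones) above F# lands on the letter B, giving B#.

B#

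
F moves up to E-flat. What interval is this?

Counting letters F–G–A–B–C–D–E gives a seventh.
F→Eb = 10 semitones, 1 narrower than the major seventh (11), so minor.

minor seventh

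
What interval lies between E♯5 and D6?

diminished seventh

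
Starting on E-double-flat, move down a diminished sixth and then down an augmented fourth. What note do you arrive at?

Db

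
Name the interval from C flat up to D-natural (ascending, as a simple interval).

augmented second

The letter names run C→D, a span of 1 letter step, so the interval is some kind of second.
Cb to D is 3 semitones. A major second is 2, so 3 makes it augmented.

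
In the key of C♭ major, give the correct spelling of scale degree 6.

Ab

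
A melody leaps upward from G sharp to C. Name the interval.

The letter names run G→C, a span of 3 letter steps, so the interval is some kind of fourth.
G# to C is 4 semitones. A perfect fourth is 5, so 4 makes it diminished.

diminished fourth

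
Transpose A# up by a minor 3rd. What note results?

C#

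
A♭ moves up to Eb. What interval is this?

perfect fifth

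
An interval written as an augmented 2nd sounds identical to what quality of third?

An augmented second spans 3 semitones.
A third spanning 3 semitones is minor (the major third is 4).

minor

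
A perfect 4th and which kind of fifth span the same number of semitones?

A perfect fourth spans 5 semitones.
A fifth spanning 5 semitones is doubly diminished (the perfect fifth is 7).

doubly diminished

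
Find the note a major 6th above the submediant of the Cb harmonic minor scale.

The submediant of Cb harmonic minor is Abb.
A major sixth (9 semitones) above Abb lands on the letter F, giving Fb.

Fb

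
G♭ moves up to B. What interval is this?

Counting letters G–A–B gives a third.
Gb→B = 5 semitones, 1 wider than the major third (4), so augmented.

augmented third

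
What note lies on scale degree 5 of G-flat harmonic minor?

Db

The Gb harmonic minor scale runs Gb Ab Bbb Cb Db Ebb F.
Degree 5 is Db.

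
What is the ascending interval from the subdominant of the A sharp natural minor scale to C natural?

The subdominant of A# natural minor is D#.
D# up to C: letters D→C make it a seventh; 9 semitones makes it diminished.

diminished seventh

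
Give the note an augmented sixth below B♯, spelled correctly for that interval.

D

A sixth below B lands on the letter D.
An augmented sixth spans 10 semitones, so B# moves to pitch class 2. On the letter D that is D.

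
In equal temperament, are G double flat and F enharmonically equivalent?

Yes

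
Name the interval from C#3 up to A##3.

The letter names run C→A, a span of 5 letter steps, so the interval is some kind of sixth.
C# to A## is 10 semitones. A major sixth is 9, so 10 makes it augmented.

augmented sixth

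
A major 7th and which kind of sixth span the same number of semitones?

doubly augmented

A major seventh spans 11 semitones.
A sixth spanning 11 semitones is doubly augmented (the major sixth is 9).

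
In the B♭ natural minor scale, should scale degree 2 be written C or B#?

C

Each scale degree takes a distinct letter name. Degree 2 of a scale on B must use the letter C.
C and B# are enharmonically the same pitch, but only C uses the letter C, so it is the correct spelling here.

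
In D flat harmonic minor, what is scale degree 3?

Fb

The Db harmonic minor scale runs Db Eb Fb Gb Ab Bbb C.
Degree 3 is Fb.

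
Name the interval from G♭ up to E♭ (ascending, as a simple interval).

major sixth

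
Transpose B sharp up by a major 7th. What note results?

B up a major seventh is A#, so the target letter is A.
From B#, a major seventh is 11 semitones up: A##.

A##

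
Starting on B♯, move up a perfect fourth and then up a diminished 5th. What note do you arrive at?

B

A perfect fourth up from B# is E# (letter E, 5 semitones up).
A diminished fifth up from E# is B (letter B, 6 semitones up).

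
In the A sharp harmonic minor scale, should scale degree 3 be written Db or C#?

Each scale degree takes a distinct letter name. Degree 3 of a scale on A must use the letter C.
C# and Db are enharmonically the same pitch, but only C# uses the letter C, so it is the correct spelling here.

C#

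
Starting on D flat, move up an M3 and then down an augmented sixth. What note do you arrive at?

Abb

A major third up from Db is F (letter F, 4 semitones up).
An augmented sixth down from F is Abb (letter A, 10 semitones down).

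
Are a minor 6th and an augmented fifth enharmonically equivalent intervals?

Yes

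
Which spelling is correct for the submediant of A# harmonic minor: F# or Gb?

Each scale degree takes a distinct letter name. Degree 6 of a scale on A must use the letter F.
F# and Gb are enharmonically the same pitch, but only F# uses the letter F, so it is the correct spelling here.

F#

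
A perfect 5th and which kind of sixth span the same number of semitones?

diminished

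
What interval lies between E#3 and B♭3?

Counting letters E–F–G–A–B gives a fifth.
E#→Bb = 5 semitones, 2 narrower than the perfect fifth (7), so doubly diminished.

doubly diminished fifth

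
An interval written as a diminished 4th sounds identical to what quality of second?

doubly augmented

A diminished fourth spans 4 semitones.
A second spanning 4 semitones is doubly augmented (the major second is 2).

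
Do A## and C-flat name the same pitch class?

A## is pitch class 11; Cb is pitch class 11.
All spellings map to pitch class 11, so they are enharmonically equivalent.

Yes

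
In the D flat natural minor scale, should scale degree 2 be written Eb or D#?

Eb

Each scale degree takes a distinct letter name. Degree 2 of a scale on D must use the letter E.
Eb and D# are enharmonically the same pitch, but only Eb uses the letter E, so it is the correct spelling here.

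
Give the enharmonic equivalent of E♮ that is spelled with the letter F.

Plain F sits 1 semitone above E, so on the letter F the same pitch needs a flat: Fb.

Fb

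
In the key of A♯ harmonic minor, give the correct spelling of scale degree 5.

Degree 5 takes the letter 4 steps above A, which is E.
In harmonic minor, degree 5 sits 7 semitones above the tonic. A# + 7 semitones is pitch class 5, spelled on E as E#.

E#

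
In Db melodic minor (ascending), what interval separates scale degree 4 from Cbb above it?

Scale degree 4 of Db melodic minor (ascending) is Gb.
Gb up to Cbb: letters G→C make it a fourth; 4 semitones makes it diminished.

diminished fourth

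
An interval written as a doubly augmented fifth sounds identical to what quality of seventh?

A doubly augmented fifth spans 9 semitones.
A seventh spanning 9 semitones is diminished (the major seventh is 11).

diminished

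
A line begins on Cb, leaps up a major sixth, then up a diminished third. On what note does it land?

Cbb

A major sixth up from Cb is Ab (letter A, 9 semitones up).
A diminished third up from Ab is Cbb (letter C, 2 semitones up).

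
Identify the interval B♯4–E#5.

The letter names run B→E, a span of 3 letter steps, so the interval is some kind of fourth.
B# to E# is 5 semitones. A perfect fourth is 5, so 5 makes it perfect.

perfect fourth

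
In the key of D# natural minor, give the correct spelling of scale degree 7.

C#

The D# natural minor scale runs D# E# F# G# A# B C#.
Degree 7 is C#.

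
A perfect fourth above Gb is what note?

A fourth above G lands on the letter C.
A perfect fourth spans 5 semitones, so Gb moves to pitch class 11. On the letter C that is Cb.

Cb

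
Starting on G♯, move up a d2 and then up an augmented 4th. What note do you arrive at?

D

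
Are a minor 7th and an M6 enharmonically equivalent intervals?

A minor seventh spans 10 semitones; a major sixth spans 9.
The spans differ, so they are not enharmonic equivalents.

No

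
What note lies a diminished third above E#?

G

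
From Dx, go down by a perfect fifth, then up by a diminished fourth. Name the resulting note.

C#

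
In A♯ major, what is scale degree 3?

C##

Degree 3 takes the letter 2 steps above A, which is C.
In major, degree 3 sits 4 semitones above the tonic. A# + 4 semitones is pitch class 2, spelled on C as C##.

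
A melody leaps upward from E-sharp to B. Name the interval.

diminished fifth

Counting letters E–F–G–A–B gives a fifth.
E#→B = 6 semitones, 1 narrower than the perfect fifth (7), so diminished.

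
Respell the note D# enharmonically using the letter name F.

Fbb

Plain F sits 2 semitones above D#, so on the letter F the same pitch needs a double flat: Fbb.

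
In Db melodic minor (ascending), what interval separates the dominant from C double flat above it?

diminished third

The dominant of Db melodic minor (ascending) is Ab.
Ab up to Cbb: letters A→C make it a third; 2 semitones makes it diminished.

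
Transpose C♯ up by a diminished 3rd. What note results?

Eb

A third above C lands on the letter E.
A diminished third spans 2 semitones, so C# moves to pitch class 3. On the letter E that is Eb.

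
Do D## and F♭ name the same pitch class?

D## = pitch class 4 and Fb = pitch class 4 — the same pitch class, so they are enharmonic equivalents.

Yes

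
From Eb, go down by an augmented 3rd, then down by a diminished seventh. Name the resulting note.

Db

An augmented third down from Eb is Cbb (letter C, 5 semitones down).
A diminished seventh down from Cbb is Db (letter D, 9 semitones down).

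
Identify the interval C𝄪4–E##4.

major third

Counting letters C–D–E gives a third.
C##→E## = 4 semitones, exactly the major third.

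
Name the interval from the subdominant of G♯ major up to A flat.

The subdominant of G# major is C#.
C# up to Ab: letters C→A make it a sixth; 7 semitones makes it diminished.

diminished sixth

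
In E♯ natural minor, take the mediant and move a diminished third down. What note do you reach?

The mediant of E# natural minor is G#.
A diminished third (2 semitones) below G# lands on the letter E, giving E##.

E##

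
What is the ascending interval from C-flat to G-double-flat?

diminished fifth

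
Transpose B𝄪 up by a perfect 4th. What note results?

E##

B up a perfect fourth is E, so the target letter is E.
From B##, a perfect fourth is 5 semitones up: E##.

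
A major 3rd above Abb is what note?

Cb

A up a major third is C#, so the target letter is C.
From Abb, a major third is 4 semitones up: Cb.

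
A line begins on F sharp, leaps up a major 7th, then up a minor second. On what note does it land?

A major seventh up from F# is E# (letter E, 11 semitones up).
A minor second up from E# is F# (letter F, 1 semitone up).

F#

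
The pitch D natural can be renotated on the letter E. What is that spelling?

Ebb

Plain E sits 2 semitones above D, so on the letter E the same pitch needs a double flat: Ebb.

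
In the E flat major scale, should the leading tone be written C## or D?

Each scale degree takes a distinct letter name. Degree 7 of a scale on E must use the letter D.
D and C## are enharmonically the same pitch, but only D uses the letter D, so it is the correct spelling here.

D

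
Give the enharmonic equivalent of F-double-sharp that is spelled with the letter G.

F## is pitch class 7. The letter G alone is pitch class 7.
Pitch class 7 on G needs no accidental: G.

G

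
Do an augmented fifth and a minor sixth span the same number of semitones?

Yes

An augmented fifth spans 8 semitones; a minor sixth spans 8.
They are enharmonically equivalent.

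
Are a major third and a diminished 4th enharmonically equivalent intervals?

A major third spans 4 semitones; a diminished fourth spans 4.
They are enharmonically equivalent.

Yes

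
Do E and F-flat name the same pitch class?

Yes

E is pitch class 4; Fb is pitch class 4.
All spellings map to pitch class 4, so they are enharmonically equivalent.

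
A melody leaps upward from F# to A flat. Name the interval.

diminished third

The letter names run F→A, a span of 2 letter steps, so the interval is some kind of third.
F# to Ab is 2 semitones. A major third is 4, so 2 makes it diminished.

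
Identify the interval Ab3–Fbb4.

diminished sixth

Counting letters A–B–C–D–E–F gives a sixth.
Ab→Fbb = 7 semitones, 2 narrower than the major sixth (9), so diminished.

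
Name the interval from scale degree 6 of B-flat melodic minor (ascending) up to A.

Scale degree 6 of Bb melodic minor (ascending) is G.
G up to A: letters G→A make it a second; 2 semitones makes it major.

major second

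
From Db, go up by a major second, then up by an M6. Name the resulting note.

C

A major second up from Db is Eb (letter E, 2 semitones up).
A major sixth up from Eb is C (letter C, 9 semitones up).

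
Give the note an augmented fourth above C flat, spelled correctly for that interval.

A fourth above C lands on the letter F.
An augmented fourth spans 6 semitones, so Cb moves to pitch class 5. On the letter F that is F.

F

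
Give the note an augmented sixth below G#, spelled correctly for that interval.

Bb

G down a major sixth is Bb, so the target letter is B.
From G#, an augmented sixth is 10 semitones down: Bb.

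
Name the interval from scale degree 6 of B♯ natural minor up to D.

diminished fifth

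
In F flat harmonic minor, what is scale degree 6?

Degree 6 takes the letter 5 steps above F, which is D.
In harmonic minor, degree 6 sits 8 semitones above the tonic. Fb + 8 semitones is pitch class 0, spelled on D as Dbb.

Dbb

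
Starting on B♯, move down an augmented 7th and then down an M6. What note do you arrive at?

Eb

An augmented seventh down from B# is C (letter C, 12 semitones down).
A major sixth down from C is Eb (letter E, 9 semitones down).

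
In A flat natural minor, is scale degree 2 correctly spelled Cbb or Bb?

Each scale degree takes a distinct letter name. Degree 2 of a scale on A must use the letter B.
Bb and Cbb are enharmonically the same pitch, but only Bb uses the letter B, so it is the correct spelling here.

Bb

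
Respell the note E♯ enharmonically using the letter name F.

E# is pitch class 5. The letter F alone is pitch class 5.
Pitch class 5 on F needs no accidental: F.

F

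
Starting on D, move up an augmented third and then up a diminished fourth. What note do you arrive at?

B

An augmented third up from D is F## (letter F, 5 semitones up).
A diminished fourth up from F## is B (letter B, 4 semitones up).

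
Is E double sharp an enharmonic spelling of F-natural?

E## is pitch class 6; F is pitch class 5.
The pitch classes differ (6 vs. 5), so they are not enharmonic equivalents.

No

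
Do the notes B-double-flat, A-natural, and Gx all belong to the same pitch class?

Bbb is pitch class 9; A is pitch class 9; G## is pitch class 9.
All spellings map to pitch class 9, so they are enharmonically equivalent.

Yes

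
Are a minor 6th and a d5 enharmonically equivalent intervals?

No

A minor sixth spans 8 semitones; a diminished fifth spans 6.
The spans differ, so they are not enharmonic equivalents.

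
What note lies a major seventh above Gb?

G up a major seventh is F#, so the target letter is F.
From Gb, a major seventh is 11 semitones up: F.

F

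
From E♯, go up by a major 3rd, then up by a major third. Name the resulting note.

B##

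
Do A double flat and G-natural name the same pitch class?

Abb is pitch class 7; G is pitch class 7.
All spellings map to pitch class 7, so they are enharmonically equivalent.

Yes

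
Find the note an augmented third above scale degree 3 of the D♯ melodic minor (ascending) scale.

A##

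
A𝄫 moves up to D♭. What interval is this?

augmented fourth

The letter names run A→D, a span of 3 letter steps, so the interval is some kind of fourth.
Abb to Db is 6 semitones. A perfect fourth is 5, so 6 makes it augmented.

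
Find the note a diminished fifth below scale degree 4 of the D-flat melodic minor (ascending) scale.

C

Scale degree 4 of Db melodic minor (ascending) is Gb.
A diminished fifth (6 semitones) below Gb lands on the letter C, giving C.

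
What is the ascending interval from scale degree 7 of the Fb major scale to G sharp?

Scale degree 7 of Fb major is Eb.
Eb up to G#: letters E→G make it a third; 5 semitones makes it augmented.

augmented third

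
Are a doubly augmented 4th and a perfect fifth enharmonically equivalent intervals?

A doubly augmented fourth spans 7 semitones; a perfect fifth spans 7.
They are enharmonically equivalent.

Yes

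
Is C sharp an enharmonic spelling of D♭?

C# = pitch class 1 and Db = pitch class 1 — the same pitch class, so they are enharmonic equivalents.

Yes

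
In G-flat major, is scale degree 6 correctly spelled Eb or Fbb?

Each scale degree takes a distinct letter name. Degree 6 of a scale on G must use the letter E.
Eb and Fbb are enharmonically the same pitch, but only Eb uses the letter E, so it is the correct spelling here.

Eb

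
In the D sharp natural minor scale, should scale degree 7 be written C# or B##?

C#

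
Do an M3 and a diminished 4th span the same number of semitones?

Yes

A major third spans 4 semitones; a diminished fourth spans 4.
They are enharmonically equivalent.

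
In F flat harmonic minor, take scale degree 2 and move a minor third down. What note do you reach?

Eb

Scale degree 2 of Fb harmonic minor is Gb.
A minor third (3 semitones) below Gb lands on the letter E, giving Eb.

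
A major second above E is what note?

A second above E lands on the letter F.
A major second spans 2 semitones, so E moves to pitch class 6. On the letter F that is F#.

F#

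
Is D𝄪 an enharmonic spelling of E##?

No

D## is pitch class 4; E## is pitch class 6.
The pitch classes differ (4 vs. 6), so they are not enharmonic equivalents.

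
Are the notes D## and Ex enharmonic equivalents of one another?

No

D## is pitch class 4; E## is pitch class 6.
The pitch classes differ (4 vs. 6), so they are not enharmonic equivalents.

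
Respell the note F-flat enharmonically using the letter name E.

Fb is pitch class 4. The letter E alone is pitch class 4.
Pitch class 4 on E needs no accidental: E.

E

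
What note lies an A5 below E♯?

A

E down a perfect fifth is A, so the target letter is A.
From E#, an augmented fifth is 8 semitones down: A.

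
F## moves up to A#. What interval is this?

The letter names run F→A, a span of 2 letter steps, so the interval is some kind of third.
F## to A# is 3 semitones. A major third is 4, so 3 makes it minor.

minor third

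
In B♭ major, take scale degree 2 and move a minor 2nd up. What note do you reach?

Db

Scale degree 2 of Bb major is C.
A minor second (1 semitone) above C lands on the letter D, giving Db.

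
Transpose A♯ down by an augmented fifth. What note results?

A fifth below A lands on the letter D.
An augmented fifth spans 8 semitones, so A# moves to pitch class 2. On the letter D that is D.

D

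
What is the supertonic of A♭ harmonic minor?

Degree 2 takes the letter 1 step above A, which is B.
In harmonic minor, degree 2 sits 2 semitones above the tonic. Ab + 2 semitones is pitch class 10, spelled on B as Bb.

Bb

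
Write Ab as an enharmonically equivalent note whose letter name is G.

Plain G sits 1 semitone below Ab, so on the letter G the same pitch needs a sharp: G#.

G#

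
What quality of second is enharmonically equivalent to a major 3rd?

doubly augmented

A major third spans 4 semitones.
A second spanning 4 semitones is doubly augmented (the major second is 2).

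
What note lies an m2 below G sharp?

A second below G lands on the letter F.
A minor second spans 1 semitone, so G# moves to pitch class 7. On the letter F that is F##.

F##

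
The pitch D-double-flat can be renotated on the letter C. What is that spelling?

Dbb is pitch class 0. The letter C alone is pitch class 0.
Pitch class 0 on C needs no accidental: C.

C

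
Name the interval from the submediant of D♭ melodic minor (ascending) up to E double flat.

diminished fourth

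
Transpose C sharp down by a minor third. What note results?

A third below C lands on the letter A.
A minor third spans 3 semitones, so C# moves to pitch class 10. On the letter A that is A#.

A#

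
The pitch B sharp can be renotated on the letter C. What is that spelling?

Plain C sits at the same pitch as B#, so on the letter C the same pitch needs a natural: C.

C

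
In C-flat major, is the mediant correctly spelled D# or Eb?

Each scale degree takes a distinct letter name. Degree 3 of a scale on C must use the letter E.
Eb and D# are enharmonically the same pitch, but only Eb uses the letter E, so it is the correct spelling here.

Eb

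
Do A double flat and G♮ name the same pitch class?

Abb = pitch class 7 and G = pitch class 7 — the same pitch class, so they are enharmonic equivalents.

Yes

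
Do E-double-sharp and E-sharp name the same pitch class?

Two spellings are enharmonically equivalent only if they share a pitch class.
Here E## → 6, E# → 5; 5 ≠ 6, so they are not.

No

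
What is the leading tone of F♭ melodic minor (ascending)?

Degree 7 takes the letter 6 steps above F, which is E.
In melodic minor (ascending), degree 7 sits 11 semitones above the tonic. Fb + 11 semitones is pitch class 3, spelled on E as Eb.

Eb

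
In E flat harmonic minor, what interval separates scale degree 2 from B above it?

Scale degree 2 of Eb harmonic minor is F.
F up to B: letters F→B make it a fourth; 6 semitones makes it augmented.

augmented fourth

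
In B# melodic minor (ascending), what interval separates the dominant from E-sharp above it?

The dominant of B# melodic minor (ascending) is F##.
F## up to E#: letters F→E make it a seventh; 10 semitones makes it minor.

minor seventh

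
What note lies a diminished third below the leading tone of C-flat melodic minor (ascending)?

G#

The leading tone of Cb melodic minor (ascending) is Bb.
A diminished third (2 semitones) below Bb lands on the letter G, giving G#.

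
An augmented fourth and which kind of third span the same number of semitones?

doubly augmented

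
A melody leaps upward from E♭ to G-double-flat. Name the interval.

Counting letters E–F–G gives a third.
Eb→Gbb = 2 semitones, 2 narrower than the major third (4), so diminished.

diminished third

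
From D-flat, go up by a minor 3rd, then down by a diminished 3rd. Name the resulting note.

D

A minor third up from Db is Fb (letter F, 3 semitones up).
A diminished third down from Fb is D (letter D, 2 semitones down).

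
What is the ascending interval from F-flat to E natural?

augmented seventh

Counting letters F–G–A–B–C–D–E gives a seventh.
Fb→E = 12 semitones, 1 wider than the major seventh (11), so augmented.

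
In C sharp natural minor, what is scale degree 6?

A

Degree 6 takes the letter 5 steps above C, which is A.
In natural minor, degree 6 sits 8 semitones above the tonic. C# + 8 semitones is pitch class 9, spelled on A as A.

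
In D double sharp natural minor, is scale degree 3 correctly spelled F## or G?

Each scale degree takes a distinct letter name. Degree 3 of a scale on D must use the letter F.
F## and G are enharmonically the same pitch, but only F## uses the letter F, so it is the correct spelling here.

F##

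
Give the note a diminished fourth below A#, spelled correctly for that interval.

A fourth below A lands on the letter E.
A diminished fourth spans 4 semitones, so A# moves to pitch class 6. On the letter E that is E##.

E##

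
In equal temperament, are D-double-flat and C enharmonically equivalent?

Dbb is pitch class 0; C is pitch class 0.
All spellings map to pitch class 0, so they are enharmonically equivalent.

Yes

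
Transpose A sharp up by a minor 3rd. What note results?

A up a major third is C#, so the target letter is C.
From A#, a minor third is 3 semitones up: C#.

C#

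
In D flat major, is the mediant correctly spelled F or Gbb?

F

Each scale degree takes a distinct letter name. Degree 3 of a scale on D must use the letter F.
F and Gbb are enharmonically the same pitch, but only F uses the letter F, so it is the correct spelling here.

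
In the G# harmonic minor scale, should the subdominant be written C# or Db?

Each scale degree takes a distinct letter name. Degree 4 of a scale on G must use the letter C.
C# and Db are enharmonically the same pitch, but only C# uses the letter C, so it is the correct spelling here.

C#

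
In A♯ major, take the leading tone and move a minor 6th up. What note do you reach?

The leading tone of A# major is G##.
A minor sixth (8 semitones) above G## lands on the letter E, giving E#.

E#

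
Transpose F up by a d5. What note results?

A fifth above F lands on the letter C.
A diminished fifth spans 6 semitones, so F moves to pitch class 11. On the letter C that is Cb.

Cb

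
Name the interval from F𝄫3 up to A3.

The letter names run F→A, a span of 2 letter steps, so the interval is some kind of third.
Fbb to A is 6 semitones. A major third is 4, so 6 makes it doubly augmented.

doubly augmented third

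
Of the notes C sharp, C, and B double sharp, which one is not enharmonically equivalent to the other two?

C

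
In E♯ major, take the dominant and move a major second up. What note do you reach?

C##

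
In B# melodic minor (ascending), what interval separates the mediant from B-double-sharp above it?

The mediant of B# melodic minor (ascending) is D#.
D# up to B##: letters D→B make it a sixth; 10 semitones makes it augmented.

augmented sixth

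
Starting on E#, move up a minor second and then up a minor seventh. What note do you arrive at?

A minor second up from E# is F# (letter F, 1 semitone up).
A minor seventh up from F# is E (letter E, 10 semitones up).

E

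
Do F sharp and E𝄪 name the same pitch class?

F# = pitch class 6 and E## = pitch class 6 — the same pitch class, so they are enharmonic equivalents.

Yes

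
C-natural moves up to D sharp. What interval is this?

augmented second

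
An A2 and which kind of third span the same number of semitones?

minor

An augmented second spans 3 semitones.
A third spanning 3 semitones is minor (the major third is 4).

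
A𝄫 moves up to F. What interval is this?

augmented sixth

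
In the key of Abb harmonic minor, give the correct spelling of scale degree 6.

Fbb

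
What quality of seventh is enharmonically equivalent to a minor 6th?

doubly diminished

A minor sixth spans 8 semitones.
A seventh spanning 8 semitones is doubly diminished (the major seventh is 11).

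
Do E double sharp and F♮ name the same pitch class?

No

E## is pitch class 6; F is pitch class 5.
The pitch classes differ (6 vs. 5), so they are not enharmonic equivalents.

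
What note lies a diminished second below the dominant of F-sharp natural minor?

B##

The dominant of F# natural minor is C#.
A diminished second (0 semitones) below C# lands on the letter B, giving B##.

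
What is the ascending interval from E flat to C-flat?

minor sixth

The letter names run E→C, a span of 5 letter steps, so the interval is some kind of sixth.
Eb to Cb is 8 semitones. A major sixth is 9, so 8 makes it minor.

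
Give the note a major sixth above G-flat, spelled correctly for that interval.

G up a major sixth is E, so the target letter is E.
From Gb, a major sixth is 9 semitones up: Eb.

Eb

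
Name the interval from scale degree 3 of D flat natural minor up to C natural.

augmented fifth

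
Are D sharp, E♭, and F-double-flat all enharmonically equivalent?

Yes

D# = pitch class 3 and Eb = pitch class 3 and Fbb = pitch class 3 — the same pitch class, so they are enharmonic equivalents.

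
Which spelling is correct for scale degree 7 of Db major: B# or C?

Each scale degree takes a distinct letter name. Degree 7 of a scale on D must use the letter C.
C and B# are enharmonically the same pitch, but only C uses the letter C, so it is the correct spelling here.

C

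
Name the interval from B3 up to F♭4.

doubly diminished fifth

Counting letters B–C–D–E–F gives a fifth.
B→Fb = 5 semitones, 2 narrower than the perfect fifth (7), so doubly diminished.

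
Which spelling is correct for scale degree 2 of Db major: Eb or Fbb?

Eb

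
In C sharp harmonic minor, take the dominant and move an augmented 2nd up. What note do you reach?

The dominant of C# harmonic minor is G#.
An augmented second (3 semitones) above G# lands on the letter A, giving A##.

A##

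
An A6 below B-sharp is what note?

A sixth below B lands on the letter D.
An augmented sixth spans 10 semitones, so B# moves to pitch class 2. On the letter D that is D.

D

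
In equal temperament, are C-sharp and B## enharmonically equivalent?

C# is pitch class 1; B## is pitch class 1.
All spellings map to pitch class 1, so they are enharmonically equivalent.

Yes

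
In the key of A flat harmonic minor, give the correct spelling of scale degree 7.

Degree 7 takes the letter 6 steps above A, which is G.
In harmonic minor, degree 7 sits 11 semitones above the tonic. Ab + 11 semitones is pitch class 7, spelled on G as G.

G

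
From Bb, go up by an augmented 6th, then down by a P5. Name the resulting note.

C#

An augmented sixth up from Bb is G# (letter G, 10 semitones up).
A perfect fifth down from G# is C# (letter C, 7 semitones down).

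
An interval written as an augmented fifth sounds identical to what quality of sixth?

An augmented fifth spans 8 semitones.
A sixth spanning 8 semitones is minor (the major sixth is 9).

minor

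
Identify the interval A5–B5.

major second

Counting letters A–B gives a second.
A→B = 2 semitones, exactly the major second.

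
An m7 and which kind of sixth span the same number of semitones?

augmented

A minor seventh spans 10 semitones.
A sixth spanning 10 semitones is augmented (the major sixth is 9).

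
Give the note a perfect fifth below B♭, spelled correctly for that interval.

Eb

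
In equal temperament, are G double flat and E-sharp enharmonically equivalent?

Yes

Gbb = pitch class 5 and E# = pitch class 5 — the same pitch class, so they are enharmonic equivalents.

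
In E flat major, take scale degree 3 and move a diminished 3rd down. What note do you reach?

E#

Scale degree 3 of Eb major is G.
A diminished third (2 semitones) below G lands on the letter E, giving E#.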